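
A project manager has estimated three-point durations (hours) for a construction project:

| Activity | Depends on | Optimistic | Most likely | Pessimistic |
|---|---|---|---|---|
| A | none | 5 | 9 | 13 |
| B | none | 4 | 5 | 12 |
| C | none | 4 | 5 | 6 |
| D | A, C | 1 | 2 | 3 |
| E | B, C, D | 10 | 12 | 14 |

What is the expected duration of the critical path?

te_A = (5 + 4·9 + 13)/6 = 54/6 = 9
te_B = (4 + 4·5 + 12)/6 = 36/6 = 6
te_C = (4 + 4·5 + 6)/6 = 30/6 = 5
te_D = (1 + 4·2 + 3)/6 = 12/6 = 2
te_E = (10 + 4·12 + 14)/6 = 72/6 = 12

Forward pass:
ES_A = 0; EF_A = 9
ES_B = 0; EF_B = 6
ES_C = 0; EF_C = 5
ES_D = max(EF_A=9, EF_C=5) = 9; EF_D = 9+2 = 11
ES_E = max(EF_B=6, EF_C=5, EF_D=11) = 11; EF_E = 11+12 = 23
Expected project duration μ = 23 hours. Critical path: A → D → E.

23 hours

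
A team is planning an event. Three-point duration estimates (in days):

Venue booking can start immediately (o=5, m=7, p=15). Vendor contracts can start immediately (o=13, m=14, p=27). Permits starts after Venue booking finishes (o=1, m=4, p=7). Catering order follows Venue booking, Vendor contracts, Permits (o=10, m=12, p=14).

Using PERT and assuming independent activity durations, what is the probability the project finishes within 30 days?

0.795

te_Venue booking = (5 + 4·7 + 15)/6 = 48/6 = 8; σ²_Venue booking = ((15−5)/6)² = 2.778
te_Vendor contracts = (13 + 4·14 + 27)/6 = 96/6 = 16; σ²_Vendor contracts = ((27−13)/6)² = 5.444
te_Permits = (1 + 4·4 + 7)/6 = 24/6 = 4; σ²_Permits = ((7−1)/6)² = 1.000
te_Catering order = (10 + 4·12 + 14)/6 = 72/6 = 12; σ²_Catering order = ((14−10)/6)² = 0.444

Forward pass:
ES_Venue booking = 0; EF_Venue booking = 8
ES_Vendor contracts = 0; EF_Vendor contracts = 16
ES_Permits = 8; EF_Permits = 8+4 = 12
ES_Catering order = max(EF_Venue booking=8, EF_Vendor contracts=16, EF_Permits=12) = 16; EF_Catering order = 16+12 = 28
Expected project duration μ = 28 days. Critical path: Vendor contracts → Catering order.

Variance along critical path = 5.444 + 0.444 = 5.889; σ = √5.889 = 2.427 days.
Z = (30 − 28) / 2.427 = 0.824
P(T ≤ 30) = Φ(0.824) ≈ 0.795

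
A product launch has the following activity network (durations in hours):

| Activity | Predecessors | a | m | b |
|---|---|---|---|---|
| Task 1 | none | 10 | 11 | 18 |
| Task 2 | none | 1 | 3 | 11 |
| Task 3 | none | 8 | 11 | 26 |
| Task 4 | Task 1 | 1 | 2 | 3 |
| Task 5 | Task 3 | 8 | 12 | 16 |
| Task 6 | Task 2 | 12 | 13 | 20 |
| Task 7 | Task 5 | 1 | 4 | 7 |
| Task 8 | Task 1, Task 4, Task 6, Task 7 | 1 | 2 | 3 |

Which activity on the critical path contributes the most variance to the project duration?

Task 3

te_Task 1 = (10 + 4·11 + 18)/6 = 72/6 = 12; σ²_Task 1 = ((18−10)/6)² = 1.778
te_Task 2 = (1 + 4·3 + 11)/6 = 24/6 = 4; σ²_Task 2 = ((11−1)/6)² = 2.778
te_Task 3 = (8 + 4·11 + 26)/6 = 78/6 = 13; σ²_Task 3 = ((26−8)/6)² = 9.000
te_Task 4 = (1 + 4·2 + 3)/6 = 12/6 = 2; σ²_Task 4 = ((3−1)/6)² = 0.111
te_Task 5 = (8 + 4·12 + 16)/6 = 72/6 = 12; σ²_Task 5 = ((16−8)/6)² = 1.778
te_Task 6 = (12 + 4·13 + 20)/6 = 84/6 = 14; σ²_Task 6 = ((20−12)/6)² = 1.778
te_Task 7 = (1 + 4·4 + 7)/6 = 24/6 = 4; σ²_Task 7 = ((7−1)/6)² = 1.000
te_Task 8 = (1 + 4·2 + 3)/6 = 12/6 = 2; σ²_Task 8 = ((3−1)/6)² = 0.111

Forward pass:
ES_Task 1 = 0; EF_Task 1 = 12
ES_Task 2 = 0; EF_Task 2 = 4
ES_Task 3 = 0; EF_Task 3 = 13
ES_Task 4 = 12; EF_Task 4 = 12+2 = 14
ES_Task 5 = 13; EF_Task 5 = 13+12 = 25
ES_Task 6 = 4; EF_Task 6 = 4+14 = 18
ES_Task 7 = 25; EF_Task 7 = 25+4 = 29
ES_Task 8 = max(EF_Task 1=12, EF_Task 4=14, EF_Task 6=18, EF_Task 7=29) = 29; EF_Task 8 = 29+2 = 31
Expected project duration μ = 31 hours. Critical path: Task 3 → Task 5 → Task 7 → Task 8.

Variances on critical path: σ²_Task 3=9.000, σ²_Task 5=1.778, σ²_Task 7=1.000, σ²_Task 8=0.111.
Largest is σ²_Task 3 = 9.000.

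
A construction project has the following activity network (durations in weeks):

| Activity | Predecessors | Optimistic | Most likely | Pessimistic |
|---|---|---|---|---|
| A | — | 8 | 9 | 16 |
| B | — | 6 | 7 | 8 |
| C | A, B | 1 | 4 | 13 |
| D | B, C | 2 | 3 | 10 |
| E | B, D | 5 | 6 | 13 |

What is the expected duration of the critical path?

te_A = (8 + 4·9 + 16)/6 = 60/6 = 10
te_B = (6 + 4·7 + 8)/6 = 42/6 = 7
te_C = (1 + 4·4 + 13)/6 = 30/6 = 5
te_D = (2 + 4·3 + 10)/6 = 24/6 = 4
te_E = (5 + 4·6 + 13)/6 = 42/6 = 7

Forward pass:
ES_A = 0; EF_A = 10
ES_B = 0; EF_B = 7
ES_C = max(EF_A=10, EF_B=7) = 10; EF_C = 10+5 = 15
ES_D = max(EF_B=7, EF_C=15) = 15; EF_D = 15+4 = 19
ES_E = max(EF_B=7, EF_D=19) = 19; EF_E = 19+7 = 26
Expected project duration μ = 26 weeks. Critical path: A → C → D → E.

26 weeks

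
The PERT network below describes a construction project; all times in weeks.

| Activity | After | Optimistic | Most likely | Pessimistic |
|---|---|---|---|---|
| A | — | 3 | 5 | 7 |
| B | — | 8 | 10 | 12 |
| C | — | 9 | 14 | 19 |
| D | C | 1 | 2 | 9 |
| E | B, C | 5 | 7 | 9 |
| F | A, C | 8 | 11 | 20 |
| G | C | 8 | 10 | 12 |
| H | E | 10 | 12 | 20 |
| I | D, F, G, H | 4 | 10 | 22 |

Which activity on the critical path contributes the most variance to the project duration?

I

te_A = (3 + 4·5 + 7)/6 = 30/6 = 5; σ²_A = ((7−3)/6)² = 0.444
te_B = (8 + 4·10 + 12)/6 = 60/6 = 10; σ²_B = ((12−8)/6)² = 0.444
te_C = (9 + 4·14 + 19)/6 = 84/6 = 14; σ²_C = ((19−9)/6)² = 2.778
te_D = (1 + 4·2 + 9)/6 = 18/6 = 3; σ²_D = ((9−1)/6)² = 1.778
te_E = (5 + 4·7 + 9)/6 = 42/6 = 7; σ²_E = ((9−5)/6)² = 0.444
te_F = (8 + 4·11 + 20)/6 = 72/6 = 12; σ²_F = ((20−8)/6)² = 4.000
te_G = (8 + 4·10 + 12)/6 = 60/6 = 10; σ²_G = ((12−8)/6)² = 0.444
te_H = (10 + 4·12 + 20)/6 = 78/6 = 13; σ²_H = ((20−10)/6)² = 2.778
te_I = (4 + 4·10 + 22)/6 = 66/6 = 11; σ²_I = ((22−4)/6)² = 9.000

Forward pass:
ES_A = 0; EF_A = 5
ES_B = 0; EF_B = 10
ES_C = 0; EF_C = 14
ES_D = 14; EF_D = 14+3 = 17
ES_E = max(EF_B=10, EF_C=14) = 14; EF_E = 14+7 = 21
ES_F = max(EF_A=5, EF_C=14) = 14; EF_F = 14+12 = 26
ES_G = 14; EF_G = 14+10 = 24
ES_H = 21; EF_H = 21+13 = 34
ES_I = max(EF_D=17, EF_F=26, EF_G=24, EF_H=34) = 34; EF_I = 34+11 = 45
Expected project duration μ = 45 weeks. Critical path: C → E → H → I.

Variances on critical path: σ²_C=2.778, σ²_E=0.444, σ²_H=2.778, σ²_I=9.000.
Largest is σ²_I = 9.000.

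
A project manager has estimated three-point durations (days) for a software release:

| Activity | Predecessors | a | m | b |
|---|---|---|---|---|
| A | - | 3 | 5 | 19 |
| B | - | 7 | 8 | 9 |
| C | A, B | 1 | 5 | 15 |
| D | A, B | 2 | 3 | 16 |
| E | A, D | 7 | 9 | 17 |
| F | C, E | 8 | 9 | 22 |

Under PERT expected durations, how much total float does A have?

1 days

te_A = (3 + 4·5 + 19)/6 = 42/6 = 7
te_B = (7 + 4·8 + 9)/6 = 48/6 = 8
te_C = (1 + 4·5 + 15)/6 = 36/6 = 6
te_D = (2 + 4·3 + 16)/6 = 30/6 = 5
te_E = (7 + 4·9 + 17)/6 = 60/6 = 10
te_F = (8 + 4·9 + 22)/6 = 66/6 = 11

Forward pass:
ES_A = 0; EF_A = 7
ES_B = 0; EF_B = 8
ES_C = max(EF_A=7, EF_B=8) = 8; EF_C = 8+6 = 14
ES_D = max(EF_A=7, EF_B=8) = 8; EF_D = 8+5 = 13
ES_E = max(EF_A=7, EF_D=13) = 13; EF_E = 13+10 = 23
ES_F = max(EF_C=14, EF_E=23) = 23; EF_F = 23+11 = 34
Expected project duration μ = 34 days. Critical path: B → D → E → F.

Backward pass:
LF_F = 34; LS_F = 34−11 = 23
LF_E = LS_F = 23; LS_E = 23−10 = 13
LF_D = LS_E = 13; LS_D = 13−5 = 8
LF_C = LS_F = 23; LS_C = 23−6 = 17
LF_B = min(LS_C=17, LS_D=8) = 8; LS_B = 8−8 = 0
LF_A = min(LS_C=17, LS_D=8, LS_E=13) = 8; LS_A = 8−7 = 1
Slack_A = LS_A − ES_A = 1 − 0 = 1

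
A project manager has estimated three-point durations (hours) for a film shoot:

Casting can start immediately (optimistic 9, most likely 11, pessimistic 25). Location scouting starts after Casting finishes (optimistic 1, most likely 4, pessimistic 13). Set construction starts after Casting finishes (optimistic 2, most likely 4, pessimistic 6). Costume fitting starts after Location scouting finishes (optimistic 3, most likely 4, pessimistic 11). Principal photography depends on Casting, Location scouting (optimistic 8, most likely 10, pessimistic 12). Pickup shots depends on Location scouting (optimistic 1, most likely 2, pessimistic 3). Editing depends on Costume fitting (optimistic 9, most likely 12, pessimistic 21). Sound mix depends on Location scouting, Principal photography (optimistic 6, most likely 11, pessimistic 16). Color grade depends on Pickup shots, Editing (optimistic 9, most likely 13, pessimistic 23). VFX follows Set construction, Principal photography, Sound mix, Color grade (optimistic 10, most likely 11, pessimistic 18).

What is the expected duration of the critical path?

te_Casting = (9 + 4·11 + 25)/6 = 78/6 = 13
te_Location scouting = (1 + 4·4 + 13)/6 = 30/6 = 5
te_Set construction = (2 + 4·4 + 6)/6 = 24/6 = 4
te_Costume fitting = (3 + 4·4 + 11)/6 = 30/6 = 5
te_Principal photography = (8 + 4·10 + 12)/6 = 60/6 = 10
te_Pickup shots = (1 + 4·2 + 3)/6 = 12/6 = 2
te_Editing = (9 + 4·12 + 21)/6 = 78/6 = 13
te_Sound mix = (6 + 4·11 + 16)/6 = 66/6 = 11
te_Color grade = (9 + 4·13 + 23)/6 = 84/6 = 14
te_VFX = (10 + 4·11 + 18)/6 = 72/6 = 12

Forward pass:
ES_Casting = 0; EF_Casting = 13
ES_Location scouting = 13; EF_Location scouting = 13+5 = 18
ES_Set construction = 13; EF_Set construction = 13+4 = 17
ES_Costume fitting = 18; EF_Costume fitting = 18+5 = 23
ES_Principal photography = max(EF_Casting=13, EF_Location scouting=18) = 18; EF_Principal photography = 18+10 = 28
ES_Pickup shots = 18; EF_Pickup shots = 18+2 = 20
ES_Editing = 23; EF_Editing = 23+13 = 36
ES_Sound mix = max(EF_Location scouting=18, EF_Principal photography=28) = 28; EF_Sound mix = 28+11 = 39
ES_Color grade = max(EF_Pickup shots=20, EF_Editing=36) = 36; EF_Color grade = 36+14 = 50
ES_VFX = max(EF_Set construction=17, EF_Principal photography=28, EF_Sound mix=39, EF_Color grade=50) = 50; EF_VFX = 50+12 = 62
Expected project duration μ = 62 hours. Critical path: Casting → Location scouting → Costume fitting → Editing → Color grade → VFX.

62 hours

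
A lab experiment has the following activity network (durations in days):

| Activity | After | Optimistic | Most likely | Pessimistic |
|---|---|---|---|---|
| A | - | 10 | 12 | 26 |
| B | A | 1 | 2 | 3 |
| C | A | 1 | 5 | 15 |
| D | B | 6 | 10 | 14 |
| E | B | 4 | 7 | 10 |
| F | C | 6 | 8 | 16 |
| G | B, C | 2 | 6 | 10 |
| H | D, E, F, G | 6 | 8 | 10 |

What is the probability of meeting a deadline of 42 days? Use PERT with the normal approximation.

te_A = (10 + 4·12 + 26)/6 = 84/6 = 14; σ²_A = ((26−10)/6)² = 7.111
te_B = (1 + 4·2 + 3)/6 = 12/6 = 2; σ²_B = ((3−1)/6)² = 0.111
te_C = (1 + 4·5 + 15)/6 = 36/6 = 6; σ²_C = ((15−1)/6)² = 5.444
te_D = (6 + 4·10 + 14)/6 = 60/6 = 10; σ²_D = ((14−6)/6)² = 1.778
te_E = (4 + 4·7 + 10)/6 = 42/6 = 7; σ²_E = ((10−4)/6)² = 1.000
te_F = (6 + 4·8 + 16)/6 = 54/6 = 9; σ²_F = ((16−6)/6)² = 2.778
te_G = (2 + 4·6 + 10)/6 = 36/6 = 6; σ²_G = ((10−2)/6)² = 1.778
te_H = (6 + 4·8 + 10)/6 = 48/6 = 8; σ²_H = ((10−6)/6)² = 0.444

Forward pass:
ES_A = 0; EF_A = 14
ES_B = 14; EF_B = 14+2 = 16
ES_C = 14; EF_C = 14+6 = 20
ES_D = 16; EF_D = 16+10 = 26
ES_E = 16; EF_E = 16+7 = 23
ES_F = 20; EF_F = 20+9 = 29
ES_G = max(EF_B=16, EF_C=20) = 20; EF_G = 20+6 = 26
ES_H = max(EF_D=26, EF_E=23, EF_F=29, EF_G=26) = 29; EF_H = 29+8 = 37
Expected project duration μ = 37 days. Critical path: A → C → F → H.

Variance along critical path = 7.111 + 5.444 + 2.778 + 0.444 = 15.778; σ = √15.778 = 3.972 days.
Z = (42 − 37) / 3.972 = 1.259
P(T ≤ 42) = Φ(1.259) ≈ 0.896

0.896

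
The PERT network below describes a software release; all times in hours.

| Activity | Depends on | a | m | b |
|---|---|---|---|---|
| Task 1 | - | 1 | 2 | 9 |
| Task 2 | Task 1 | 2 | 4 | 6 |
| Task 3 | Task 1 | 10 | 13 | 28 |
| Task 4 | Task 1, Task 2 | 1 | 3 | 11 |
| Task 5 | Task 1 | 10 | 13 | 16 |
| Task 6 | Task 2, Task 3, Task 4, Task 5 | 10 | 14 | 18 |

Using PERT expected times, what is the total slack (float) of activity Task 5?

2 hours

te_Task 1 = (1 + 4·2 + 9)/6 = 18/6 = 3
te_Task 2 = (2 + 4·4 + 6)/6 = 24/6 = 4
te_Task 3 = (10 + 4·13 + 28)/6 = 90/6 = 15
te_Task 4 = (1 + 4·3 + 11)/6 = 24/6 = 4
te_Task 5 = (10 + 4·13 + 16)/6 = 78/6 = 13
te_Task 6 = (10 + 4·14 + 18)/6 = 84/6 = 14

Forward pass:
ES_Task 1 = 0; EF_Task 1 = 3
ES_Task 2 = 3; EF_Task 2 = 3+4 = 7
ES_Task 3 = 3; EF_Task 3 = 3+15 = 18
ES_Task 4 = max(EF_Task 1=3, EF_Task 2=7) = 7; EF_Task 4 = 7+4 = 11
ES_Task 5 = 3; EF_Task 5 = 3+13 = 16
ES_Task 6 = max(EF_Task 2=7, EF_Task 3=18, EF_Task 4=11, EF_Task 5=16) = 18; EF_Task 6 = 18+14 = 32
Expected project duration μ = 32 hours. Critical path: Task 1 → Task 3 → Task 6.

Backward pass:
LF_Task 6 = 32; LS_Task 6 = 32−14 = 18
LF_Task 5 = LS_Task 6 = 18; LS_Task 5 = 18−13 = 5
LF_Task 4 = LS_Task 6 = 18; LS_Task 4 = 18−4 = 14
LF_Task 3 = LS_Task 6 = 18; LS_Task 3 = 18−15 = 3
LF_Task 2 = min(LS_Task 4=14, LS_Task 6=18) = 14; LS_Task 2 = 14−4 = 10
LF_Task 1 = min(LS_Task 2=10, LS_Task 3=3, LS_Task 4=14, LS_Task 5=5) = 3; LS_Task 1 = 3−3 = 0
Slack_Task 5 = LS_Task 5 − ES_Task 5 = 5 − 3 = 2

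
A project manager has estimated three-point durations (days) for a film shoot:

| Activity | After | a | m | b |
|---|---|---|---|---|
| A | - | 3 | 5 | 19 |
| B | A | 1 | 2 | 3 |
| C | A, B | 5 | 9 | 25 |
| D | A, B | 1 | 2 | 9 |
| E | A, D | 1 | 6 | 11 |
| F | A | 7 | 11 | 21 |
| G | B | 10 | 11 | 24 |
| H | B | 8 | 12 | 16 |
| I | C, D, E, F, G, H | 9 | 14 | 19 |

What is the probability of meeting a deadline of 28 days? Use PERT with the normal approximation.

te_A = (3 + 4·5 + 19)/6 = 42/6 = 7; σ²_A = ((19−3)/6)² = 7.111
te_B = (1 + 4·2 + 3)/6 = 12/6 = 2; σ²_B = ((3−1)/6)² = 0.111
te_C = (5 + 4·9 + 25)/6 = 66/6 = 11; σ²_C = ((25−5)/6)² = 11.111
te_D = (1 + 4·2 + 9)/6 = 18/6 = 3; σ²_D = ((9−1)/6)² = 1.778
te_E = (1 + 4·6 + 11)/6 = 36/6 = 6; σ²_E = ((11−1)/6)² = 2.778
te_F = (7 + 4·11 + 21)/6 = 72/6 = 12; σ²_F = ((21−7)/6)² = 5.444
te_G = (10 + 4·11 + 24)/6 = 78/6 = 13; σ²_G = ((24−10)/6)² = 5.444
te_H = (8 + 4·12 + 16)/6 = 72/6 = 12; σ²_H = ((16−8)/6)² = 1.778
te_I = (9 + 4·14 + 19)/6 = 84/6 = 14; σ²_I = ((19−9)/6)² = 2.778

Forward pass:
ES_A = 0; EF_A = 7
ES_B = 7; EF_B = 7+2 = 9
ES_C = max(EF_A=7, EF_B=9) = 9; EF_C = 9+11 = 20
ES_D = max(EF_A=7, EF_B=9) = 9; EF_D = 9+3 = 12
ES_E = max(EF_A=7, EF_D=12) = 12; EF_E = 12+6 = 18
ES_F = 7; EF_F = 7+12 = 19
ES_G = 9; EF_G = 9+13 = 22
ES_H = 9; EF_H = 9+12 = 21
ES_I = max(EF_C=20, EF_D=12, EF_E=18, EF_F=19, EF_G=22, EF_H=21) = 22; EF_I = 22+14 = 36
Expected project duration μ = 36 days. Critical path: A → B → G → I.

Variance along critical path = 7.111 + 0.111 + 5.444 + 2.778 = 15.444; σ = √15.444 = 3.930 days.
Z = (28 − 36) / 3.930 = -2.036
P(T ≤ 28) = Φ(-2.036) ≈ 0.021

0.021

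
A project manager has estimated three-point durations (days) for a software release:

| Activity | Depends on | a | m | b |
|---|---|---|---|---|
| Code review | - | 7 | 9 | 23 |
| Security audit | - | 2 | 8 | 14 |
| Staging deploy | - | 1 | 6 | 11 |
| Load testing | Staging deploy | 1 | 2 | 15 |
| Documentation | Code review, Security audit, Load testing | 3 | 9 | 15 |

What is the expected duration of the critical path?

te_Code review = (7 + 4·9 + 23)/6 = 66/6 = 11
te_Security audit = (2 + 4·8 + 14)/6 = 48/6 = 8
te_Staging deploy = (1 + 4·6 + 11)/6 = 36/6 = 6
te_Load testing = (1 + 4·2 + 15)/6 = 24/6 = 4
te_Documentation = (3 + 4·9 + 15)/6 = 54/6 = 9

Forward pass:
ES_Code review = 0; EF_Code review = 11
ES_Security audit = 0; EF_Security audit = 8
ES_Staging deploy = 0; EF_Staging deploy = 6
ES_Load testing = 6; EF_Load testing = 6+4 = 10
ES_Documentation = max(EF_Code review=11, EF_Security audit=8, EF_Load testing=10) = 11; EF_Documentation = 11+9 = 20
Expected project duration μ = 20 days. Critical path: Code review → Documentation.

20 days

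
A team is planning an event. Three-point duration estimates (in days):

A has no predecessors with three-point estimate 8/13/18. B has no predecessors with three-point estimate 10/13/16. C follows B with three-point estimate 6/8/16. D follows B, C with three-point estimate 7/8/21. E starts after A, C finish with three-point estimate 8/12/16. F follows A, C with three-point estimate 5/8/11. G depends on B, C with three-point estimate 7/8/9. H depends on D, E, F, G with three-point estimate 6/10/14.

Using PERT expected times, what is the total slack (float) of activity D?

te_A = (8 + 4·13 + 18)/6 = 78/6 = 13
te_B = (10 + 4·13 + 16)/6 = 78/6 = 13
te_C = (6 + 4·8 + 16)/6 = 54/6 = 9
te_D = (7 + 4·8 + 21)/6 = 60/6 = 10
te_E = (8 + 4·12 + 16)/6 = 72/6 = 12
te_F = (5 + 4·8 + 11)/6 = 48/6 = 8
te_G = (7 + 4·8 + 9)/6 = 48/6 = 8
te_H = (6 + 4·10 + 14)/6 = 60/6 = 10

Forward pass:
ES_A = 0; EF_A = 13
ES_B = 0; EF_B = 13
ES_C = 13; EF_C = 13+9 = 22
ES_D = max(EF_B=13, EF_C=22) = 22; EF_D = 22+10 = 32
ES_E = max(EF_A=13, EF_C=22) = 22; EF_E = 22+12 = 34
ES_F = max(EF_A=13, EF_C=22) = 22; EF_F = 22+8 = 30
ES_G = max(EF_B=13, EF_C=22) = 22; EF_G = 22+8 = 30
ES_H = max(EF_D=32, EF_E=34, EF_F=30, EF_G=30) = 34; EF_H = 34+10 = 44
Expected project duration μ = 44 days. Critical path: B → C → E → H.

Backward pass:
LF_H = 44; LS_H = 44−10 = 34
LF_G = LS_H = 34; LS_G = 34−8 = 26
LF_F = LS_H = 34; LS_F = 34−8 = 26
LF_E = LS_H = 34; LS_E = 34−12 = 22
LF_D = LS_H = 34; LS_D = 34−10 = 24
LF_C = min(LS_D=24, LS_E=22, LS_F=26, LS_G=26) = 22; LS_C = 22−9 = 13
LF_B = min(LS_C=13, LS_D=24, LS_G=26) = 13; LS_B = 13−13 = 0
LF_A = min(LS_E=22, LS_F=26) = 22; LS_A = 22−13 = 9
Slack_D = LS_D − ES_D = 24 − 22 = 2

2 days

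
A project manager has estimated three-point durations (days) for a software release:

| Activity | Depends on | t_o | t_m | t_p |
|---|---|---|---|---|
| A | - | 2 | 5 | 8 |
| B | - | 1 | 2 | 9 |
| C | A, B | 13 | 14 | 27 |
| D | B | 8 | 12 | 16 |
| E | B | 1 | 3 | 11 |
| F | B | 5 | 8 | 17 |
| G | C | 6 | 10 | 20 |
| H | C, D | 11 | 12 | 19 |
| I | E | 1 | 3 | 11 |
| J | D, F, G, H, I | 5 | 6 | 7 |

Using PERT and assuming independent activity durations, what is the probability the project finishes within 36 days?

0.083

te_A = (2 + 4·5 + 8)/6 = 30/6 = 5; σ²_A = ((8−2)/6)² = 1.000
te_B = (1 + 4·2 + 9)/6 = 18/6 = 3; σ²_B = ((9−1)/6)² = 1.778
te_C = (13 + 4·14 + 27)/6 = 96/6 = 16; σ²_C = ((27−13)/6)² = 5.444
te_D = (8 + 4·12 + 16)/6 = 72/6 = 12; σ²_D = ((16−8)/6)² = 1.778
te_E = (1 + 4·3 + 11)/6 = 24/6 = 4; σ²_E = ((11−1)/6)² = 2.778
te_F = (5 + 4·8 + 17)/6 = 54/6 = 9; σ²_F = ((17−5)/6)² = 4.000
te_G = (6 + 4·10 + 20)/6 = 66/6 = 11; σ²_G = ((20−6)/6)² = 5.444
te_H = (11 + 4·12 + 19)/6 = 78/6 = 13; σ²_H = ((19−11)/6)² = 1.778
te_I = (1 + 4·3 + 11)/6 = 24/6 = 4; σ²_I = ((11−1)/6)² = 2.778
te_J = (5 + 4·6 + 7)/6 = 36/6 = 6; σ²_J = ((7−5)/6)² = 0.111

Forward pass:
ES_A = 0; EF_A = 5
ES_B = 0; EF_B = 3
ES_C = max(EF_A=5, EF_B=3) = 5; EF_C = 5+16 = 21
ES_D = 3; EF_D = 3+12 = 15
ES_E = 3; EF_E = 3+4 = 7
ES_F = 3; EF_F = 3+9 = 12
ES_G = 21; EF_G = 21+11 = 32
ES_H = max(EF_C=21, EF_D=15) = 21; EF_H = 21+13 = 34
ES_I = 7; EF_I = 7+4 = 11
ES_J = max(EF_D=15, EF_F=12, EF_G=32, EF_H=34, EF_I=11) = 34; EF_J = 34+6 = 40
Expected project duration μ = 40 days. Critical path: A → C → H → J.

Variance along critical path = 1.000 + 5.444 + 1.778 + 0.111 = 8.333; σ = √8.333 = 2.887 days.
Z = (36 − 40) / 2.887 = -1.386
P(T ≤ 36) = Φ(-1.386) ≈ 0.083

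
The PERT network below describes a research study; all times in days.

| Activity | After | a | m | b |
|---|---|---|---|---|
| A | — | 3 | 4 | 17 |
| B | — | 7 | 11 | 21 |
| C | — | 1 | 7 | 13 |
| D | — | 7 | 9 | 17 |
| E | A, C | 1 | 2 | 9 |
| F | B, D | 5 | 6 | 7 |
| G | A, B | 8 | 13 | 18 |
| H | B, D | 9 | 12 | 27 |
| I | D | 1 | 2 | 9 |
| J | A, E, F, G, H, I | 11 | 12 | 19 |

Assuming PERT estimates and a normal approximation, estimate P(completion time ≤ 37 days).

0.310

te_A = (3 + 4·4 + 17)/6 = 36/6 = 6; σ²_A = ((17−3)/6)² = 5.444
te_B = (7 + 4·11 + 21)/6 = 72/6 = 12; σ²_B = ((21−7)/6)² = 5.444
te_C = (1 + 4·7 + 13)/6 = 42/6 = 7; σ²_C = ((13−1)/6)² = 4.000
te_D = (7 + 4·9 + 17)/6 = 60/6 = 10; σ²_D = ((17−7)/6)² = 2.778
te_E = (1 + 4·2 + 9)/6 = 18/6 = 3; σ²_E = ((9−1)/6)² = 1.778
te_F = (5 + 4·6 + 7)/6 = 36/6 = 6; σ²_F = ((7−5)/6)² = 0.111
te_G = (8 + 4·13 + 18)/6 = 78/6 = 13; σ²_G = ((18−8)/6)² = 2.778
te_H = (9 + 4·12 + 27)/6 = 84/6 = 14; σ²_H = ((27−9)/6)² = 9.000
te_I = (1 + 4·2 + 9)/6 = 18/6 = 3; σ²_I = ((9−1)/6)² = 1.778
te_J = (11 + 4·12 + 19)/6 = 78/6 = 13; σ²_J = ((19−11)/6)² = 1.778

Forward pass:
ES_A = 0; EF_A = 6
ES_B = 0; EF_B = 12
ES_C = 0; EF_C = 7
ES_D = 0; EF_D = 10
ES_E = max(EF_A=6, EF_C=7) = 7; EF_E = 7+3 = 10
ES_F = max(EF_B=12, EF_D=10) = 12; EF_F = 12+6 = 18
ES_G = max(EF_A=6, EF_B=12) = 12; EF_G = 12+13 = 25
ES_H = max(EF_B=12, EF_D=10) = 12; EF_H = 12+14 = 26
ES_I = 10; EF_I = 10+3 = 13
ES_J = max(EF_A=6, EF_E=10, EF_F=18, EF_G=25, EF_H=26, EF_I=13) = 26; EF_J = 26+13 = 39
Expected project duration μ = 39 days. Critical path: B → H → J.

Variance along critical path = 5.444 + 9.000 + 1.778 = 16.222; σ = √16.222 = 4.028 days.
Z = (37 − 39) / 4.028 = -0.497
P(T ≤ 37) = Φ(-0.497) ≈ 0.310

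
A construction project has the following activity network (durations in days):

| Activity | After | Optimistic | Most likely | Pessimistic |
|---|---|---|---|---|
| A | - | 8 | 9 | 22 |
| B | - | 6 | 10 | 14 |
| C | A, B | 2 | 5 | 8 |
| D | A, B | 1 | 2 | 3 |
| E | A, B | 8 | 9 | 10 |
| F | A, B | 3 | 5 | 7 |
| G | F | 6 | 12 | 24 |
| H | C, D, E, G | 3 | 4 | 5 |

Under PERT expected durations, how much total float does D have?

16 days

te_A = (8 + 4·9 + 22)/6 = 66/6 = 11
te_B = (6 + 4·10 + 14)/6 = 60/6 = 10
te_C = (2 + 4·5 + 8)/6 = 30/6 = 5
te_D = (1 + 4·2 + 3)/6 = 12/6 = 2
te_E = (8 + 4·9 + 10)/6 = 54/6 = 9
te_F = (3 + 4·5 + 7)/6 = 30/6 = 5
te_G = (6 + 4·12 + 24)/6 = 78/6 = 13
te_H = (3 + 4·4 + 5)/6 = 24/6 = 4

Forward pass:
ES_A = 0; EF_A = 11
ES_B = 0; EF_B = 10
ES_C = max(EF_A=11, EF_B=10) = 11; EF_C = 11+5 = 16
ES_D = max(EF_A=11, EF_B=10) = 11; EF_D = 11+2 = 13
ES_E = max(EF_A=11, EF_B=10) = 11; EF_E = 11+9 = 20
ES_F = max(EF_A=11, EF_B=10) = 11; EF_F = 11+5 = 16
ES_G = 16; EF_G = 16+13 = 29
ES_H = max(EF_C=16, EF_D=13, EF_E=20, EF_G=29) = 29; EF_H = 29+4 = 33
Expected project duration μ = 33 days. Critical path: A → F → G → H.

Backward pass:
LF_H = 33; LS_H = 33−4 = 29
LF_G = LS_H = 29; LS_G = 29−13 = 16
LF_F = LS_G = 16; LS_F = 16−5 = 11
LF_E = LS_H = 29; LS_E = 29−9 = 20
LF_D = LS_H = 29; LS_D = 29−2 = 27
LF_C = LS_H = 29; LS_C = 29−5 = 24
LF_B = min(LS_C=24, LS_D=27, LS_E=20, LS_F=11) = 11; LS_B = 11−10 = 1
LF_A = min(LS_C=24, LS_D=27, LS_E=20, LS_F=11) = 11; LS_A = 11−11 = 0
Slack_D = LS_D − ES_D = 27 − 11 = 16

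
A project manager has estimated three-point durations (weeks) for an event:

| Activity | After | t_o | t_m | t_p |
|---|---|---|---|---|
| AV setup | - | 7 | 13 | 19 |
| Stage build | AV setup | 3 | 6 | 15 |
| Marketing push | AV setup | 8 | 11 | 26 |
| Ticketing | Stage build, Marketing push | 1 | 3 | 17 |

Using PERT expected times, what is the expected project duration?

te_AV setup = (7 + 4·13 + 19)/6 = 78/6 = 13
te_Stage build = (3 + 4·6 + 15)/6 = 42/6 = 7
te_Marketing push = (8 + 4·11 + 26)/6 = 78/6 = 13
te_Ticketing = (1 + 4·3 + 17)/6 = 30/6 = 5

Forward pass:
ES_AV setup = 0; EF_AV setup = 13
ES_Stage build = 13; EF_Stage build = 13+7 = 20
ES_Marketing push = 13; EF_Marketing push = 13+13 = 26
ES_Ticketing = max(EF_Stage build=20, EF_Marketing push=26) = 26; EF_Ticketing = 26+5 = 31
Expected project duration μ = 31 weeks. Critical path: AV setup → Marketing push → Ticketing.

31 weeks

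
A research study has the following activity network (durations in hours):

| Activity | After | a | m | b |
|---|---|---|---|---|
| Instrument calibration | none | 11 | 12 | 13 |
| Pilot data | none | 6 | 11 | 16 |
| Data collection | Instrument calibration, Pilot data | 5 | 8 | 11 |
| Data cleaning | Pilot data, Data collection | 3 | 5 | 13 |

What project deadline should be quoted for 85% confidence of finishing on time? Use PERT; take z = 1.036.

28.0 hours

te_Instrument calibration = (11 + 4·12 + 13)/6 = 72/6 = 12; σ²_Instrument calibration = ((13−11)/6)² = 0.111
te_Pilot data = (6 + 4·11 + 16)/6 = 66/6 = 11; σ²_Pilot data = ((16−6)/6)² = 2.778
te_Data collection = (5 + 4·8 + 11)/6 = 48/6 = 8; σ²_Data collection = ((11−5)/6)² = 1.000
te_Data cleaning = (3 + 4·5 + 13)/6 = 36/6 = 6; σ²_Data cleaning = ((13−3)/6)² = 2.778

Forward pass:
ES_Instrument calibration = 0; EF_Instrument calibration = 12
ES_Pilot data = 0; EF_Pilot data = 11
ES_Data collection = max(EF_Instrument calibration=12, EF_Pilot data=11) = 12; EF_Data collection = 12+8 = 20
ES_Data cleaning = max(EF_Pilot data=11, EF_Data collection=20) = 20; EF_Data cleaning = 20+6 = 26
Expected project duration μ = 26 hours. Critical path: Instrument calibration → Data collection → Data cleaning.

Variance along critical path = 0.111 + 1.000 + 2.778 = 3.889; σ = 1.972 hours.
D = μ + z·σ = 26 + 1.036·1.972 = 28.0 hours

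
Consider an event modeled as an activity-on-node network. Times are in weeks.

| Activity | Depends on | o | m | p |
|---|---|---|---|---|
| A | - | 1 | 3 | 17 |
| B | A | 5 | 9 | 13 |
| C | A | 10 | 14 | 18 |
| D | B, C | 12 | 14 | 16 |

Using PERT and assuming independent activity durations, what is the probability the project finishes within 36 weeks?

te_A = (1 + 4·3 + 17)/6 = 30/6 = 5; σ²_A = ((17−1)/6)² = 7.111
te_B = (5 + 4·9 + 13)/6 = 54/6 = 9; σ²_B = ((13−5)/6)² = 1.778
te_C = (10 + 4·14 + 18)/6 = 84/6 = 14; σ²_C = ((18−10)/6)² = 1.778
te_D = (12 + 4·14 + 16)/6 = 84/6 = 14; σ²_D = ((16−12)/6)² = 0.444

Forward pass:
ES_A = 0; EF_A = 5
ES_B = 5; EF_B = 5+9 = 14
ES_C = 5; EF_C = 5+14 = 19
ES_D = max(EF_B=14, EF_C=19) = 19; EF_D = 19+14 = 33
Expected project duration μ = 33 weeks. Critical path: A → C → D.

Variance along critical path = 7.111 + 1.778 + 0.444 = 9.333; σ = √9.333 = 3.055 weeks.
Z = (36 − 33) / 3.055 = 0.982
P(T ≤ 36) = Φ(0.982) ≈ 0.837

0.837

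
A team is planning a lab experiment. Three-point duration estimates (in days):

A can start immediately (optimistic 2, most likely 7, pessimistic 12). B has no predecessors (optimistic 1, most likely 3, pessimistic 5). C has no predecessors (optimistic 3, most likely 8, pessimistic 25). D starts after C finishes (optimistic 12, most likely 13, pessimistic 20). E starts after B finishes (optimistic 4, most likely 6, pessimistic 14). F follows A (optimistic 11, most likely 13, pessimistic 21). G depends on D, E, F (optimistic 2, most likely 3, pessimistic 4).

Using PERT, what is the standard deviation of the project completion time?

3.92 days

te_A = (2 + 4·7 + 12)/6 = 42/6 = 7; σ²_A = ((12−2)/6)² = 2.778
te_B = (1 + 4·3 + 5)/6 = 18/6 = 3; σ²_B = ((5−1)/6)² = 0.444
te_C = (3 + 4·8 + 25)/6 = 60/6 = 10; σ²_C = ((25−3)/6)² = 13.444
te_D = (12 + 4·13 + 20)/6 = 84/6 = 14; σ²_D = ((20−12)/6)² = 1.778
te_E = (4 + 4·6 + 14)/6 = 42/6 = 7; σ²_E = ((14−4)/6)² = 2.778
te_F = (11 + 4·13 + 21)/6 = 84/6 = 14; σ²_F = ((21−11)/6)² = 2.778
te_G = (2 + 4·3 + 4)/6 = 18/6 = 3; σ²_G = ((4−2)/6)² = 0.111

Forward pass:
ES_A = 0; EF_A = 7
ES_B = 0; EF_B = 3
ES_C = 0; EF_C = 10
ES_D = 10; EF_D = 10+14 = 24
ES_E = 3; EF_E = 3+7 = 10
ES_F = 7; EF_F = 7+14 = 21
ES_G = max(EF_D=24, EF_E=10, EF_F=21) = 24; EF_G = 24+3 = 27
Expected project duration μ = 27 days. Critical path: C → D → G.

Variance along critical path = 13.444 + 1.778 + 0.111 = 15.333
σ = √15.333 = 3.916 days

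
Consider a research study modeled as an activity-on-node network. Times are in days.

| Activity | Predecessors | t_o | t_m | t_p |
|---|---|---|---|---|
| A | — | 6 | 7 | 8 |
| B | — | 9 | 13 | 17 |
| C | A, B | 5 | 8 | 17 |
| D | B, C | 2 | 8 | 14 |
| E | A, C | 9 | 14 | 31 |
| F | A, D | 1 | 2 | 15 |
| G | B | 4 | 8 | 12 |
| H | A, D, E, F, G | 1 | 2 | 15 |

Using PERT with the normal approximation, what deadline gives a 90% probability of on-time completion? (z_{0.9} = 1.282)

te_A = (6 + 4·7 + 8)/6 = 42/6 = 7; σ²_A = ((8−6)/6)² = 0.111
te_B = (9 + 4·13 + 17)/6 = 78/6 = 13; σ²_B = ((17−9)/6)² = 1.778
te_C = (5 + 4·8 + 17)/6 = 54/6 = 9; σ²_C = ((17−5)/6)² = 4.000
te_D = (2 + 4·8 + 14)/6 = 48/6 = 8; σ²_D = ((14−2)/6)² = 4.000
te_E = (9 + 4·14 + 31)/6 = 96/6 = 16; σ²_E = ((31−9)/6)² = 13.444
te_F = (1 + 4·2 + 15)/6 = 24/6 = 4; σ²_F = ((15−1)/6)² = 5.444
te_G = (4 + 4·8 + 12)/6 = 48/6 = 8; σ²_G = ((12−4)/6)² = 1.778
te_H = (1 + 4·2 + 15)/6 = 24/6 = 4; σ²_H = ((15−1)/6)² = 5.444

Forward pass:
ES_A = 0; EF_A = 7
ES_B = 0; EF_B = 13
ES_C = max(EF_A=7, EF_B=13) = 13; EF_C = 13+9 = 22
ES_D = max(EF_B=13, EF_C=22) = 22; EF_D = 22+8 = 30
ES_E = max(EF_A=7, EF_C=22) = 22; EF_E = 22+16 = 38
ES_F = max(EF_A=7, EF_D=30) = 30; EF_F = 30+4 = 34
ES_G = 13; EF_G = 13+8 = 21
ES_H = max(EF_A=7, EF_D=30, EF_E=38, EF_F=34, EF_G=21) = 38; EF_H = 38+4 = 42
Expected project duration μ = 42 days. Critical path: B → C → E → H.

Variance along critical path = 1.778 + 4.000 + 13.444 + 5.444 = 24.667; σ = 4.967 days.
D = μ + z·σ = 42 + 1.282·4.967 = 48.4 days

48.4 days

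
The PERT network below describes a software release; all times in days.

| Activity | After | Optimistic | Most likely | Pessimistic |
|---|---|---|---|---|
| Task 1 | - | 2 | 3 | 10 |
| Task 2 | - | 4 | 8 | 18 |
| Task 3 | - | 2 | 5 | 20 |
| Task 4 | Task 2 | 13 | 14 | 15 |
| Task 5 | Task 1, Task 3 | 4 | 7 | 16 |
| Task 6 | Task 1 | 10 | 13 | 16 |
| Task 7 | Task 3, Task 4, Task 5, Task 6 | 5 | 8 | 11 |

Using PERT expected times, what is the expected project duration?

te_Task 1 = (2 + 4·3 + 10)/6 = 24/6 = 4
te_Task 2 = (4 + 4·8 + 18)/6 = 54/6 = 9
te_Task 3 = (2 + 4·5 + 20)/6 = 42/6 = 7
te_Task 4 = (13 + 4·14 + 15)/6 = 84/6 = 14
te_Task 5 = (4 + 4·7 + 16)/6 = 48/6 = 8
te_Task 6 = (10 + 4·13 + 16)/6 = 78/6 = 13
te_Task 7 = (5 + 4·8 + 11)/6 = 48/6 = 8

Forward pass:
ES_Task 1 = 0; EF_Task 1 = 4
ES_Task 2 = 0; EF_Task 2 = 9
ES_Task 3 = 0; EF_Task 3 = 7
ES_Task 4 = 9; EF_Task 4 = 9+14 = 23
ES_Task 5 = max(EF_Task 1=4, EF_Task 3=7) = 7; EF_Task 5 = 7+8 = 15
ES_Task 6 = 4; EF_Task 6 = 4+13 = 17
ES_Task 7 = max(EF_Task 3=7, EF_Task 4=23, EF_Task 5=15, EF_Task 6=17) = 23; EF_Task 7 = 23+8 = 31
Expected project duration μ = 31 days. Critical path: Task 2 → Task 4 → Task 7.

31 days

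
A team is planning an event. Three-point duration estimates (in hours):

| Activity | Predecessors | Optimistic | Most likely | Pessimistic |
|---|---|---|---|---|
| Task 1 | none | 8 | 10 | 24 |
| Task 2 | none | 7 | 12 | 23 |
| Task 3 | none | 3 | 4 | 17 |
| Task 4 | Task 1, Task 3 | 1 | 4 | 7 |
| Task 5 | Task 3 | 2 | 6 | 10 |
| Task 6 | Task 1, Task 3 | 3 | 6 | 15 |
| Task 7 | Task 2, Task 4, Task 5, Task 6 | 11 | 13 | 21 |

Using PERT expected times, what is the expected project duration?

33 hours

te_Task 1 = (8 + 4·10 + 24)/6 = 72/6 = 12
te_Task 2 = (7 + 4·12 + 23)/6 = 78/6 = 13
te_Task 3 = (3 + 4·4 + 17)/6 = 36/6 = 6
te_Task 4 = (1 + 4·4 + 7)/6 = 24/6 = 4
te_Task 5 = (2 + 4·6 + 10)/6 = 36/6 = 6
te_Task 6 = (3 + 4·6 + 15)/6 = 42/6 = 7
te_Task 7 = (11 + 4·13 + 21)/6 = 84/6 = 14

Forward pass:
ES_Task 1 = 0; EF_Task 1 = 12
ES_Task 2 = 0; EF_Task 2 = 13
ES_Task 3 = 0; EF_Task 3 = 6
ES_Task 4 = max(EF_Task 1=12, EF_Task 3=6) = 12; EF_Task 4 = 12+4 = 16
ES_Task 5 = 6; EF_Task 5 = 6+6 = 12
ES_Task 6 = max(EF_Task 1=12, EF_Task 3=6) = 12; EF_Task 6 = 12+7 = 19
ES_Task 7 = max(EF_Task 2=13, EF_Task 4=16, EF_Task 5=12, EF_Task 6=19) = 19; EF_Task 7 = 19+14 = 33
Expected project duration μ = 33 hours. Critical path: Task 1 → Task 6 → Task 7.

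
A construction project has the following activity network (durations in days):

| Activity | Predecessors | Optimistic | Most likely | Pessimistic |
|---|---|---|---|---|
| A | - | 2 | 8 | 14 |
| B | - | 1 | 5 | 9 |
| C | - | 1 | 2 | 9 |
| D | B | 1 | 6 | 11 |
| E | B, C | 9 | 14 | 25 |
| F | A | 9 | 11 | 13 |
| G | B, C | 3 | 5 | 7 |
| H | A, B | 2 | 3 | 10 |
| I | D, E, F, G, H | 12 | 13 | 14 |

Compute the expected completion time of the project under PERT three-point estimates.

33 days

te_A = (2 + 4·8 + 14)/6 = 48/6 = 8
te_B = (1 + 4·5 + 9)/6 = 30/6 = 5
te_C = (1 + 4·2 + 9)/6 = 18/6 = 3
te_D = (1 + 4·6 + 11)/6 = 36/6 = 6
te_E = (9 + 4·14 + 25)/6 = 90/6 = 15
te_F = (9 + 4·11 + 13)/6 = 66/6 = 11
te_G = (3 + 4·5 + 7)/6 = 30/6 = 5
te_H = (2 + 4·3 + 10)/6 = 24/6 = 4
te_I = (12 + 4·13 + 14)/6 = 78/6 = 13

Forward pass:
ES_A = 0; EF_A = 8
ES_B = 0; EF_B = 5
ES_C = 0; EF_C = 3
ES_D = 5; EF_D = 5+6 = 11
ES_E = max(EF_B=5, EF_C=3) = 5; EF_E = 5+15 = 20
ES_F = 8; EF_F = 8+11 = 19
ES_G = max(EF_B=5, EF_C=3) = 5; EF_G = 5+5 = 10
ES_H = max(EF_A=8, EF_B=5) = 8; EF_H = 8+4 = 12
ES_I = max(EF_D=11, EF_E=20, EF_F=19, EF_G=10, EF_H=12) = 20; EF_I = 20+13 = 33
Expected project duration μ = 33 days. Critical path: B → E → I.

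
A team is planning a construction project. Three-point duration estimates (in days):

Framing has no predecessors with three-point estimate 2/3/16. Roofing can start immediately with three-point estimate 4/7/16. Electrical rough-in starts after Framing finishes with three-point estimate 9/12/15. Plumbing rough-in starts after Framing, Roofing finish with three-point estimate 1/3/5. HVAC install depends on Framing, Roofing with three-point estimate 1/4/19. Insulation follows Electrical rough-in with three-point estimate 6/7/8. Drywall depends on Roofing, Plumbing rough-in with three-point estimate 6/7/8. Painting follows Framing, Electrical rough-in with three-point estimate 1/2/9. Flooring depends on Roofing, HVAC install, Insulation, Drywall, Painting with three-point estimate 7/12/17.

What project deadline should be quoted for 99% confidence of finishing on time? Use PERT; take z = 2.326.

te_Framing = (2 + 4·3 + 16)/6 = 30/6 = 5; σ²_Framing = ((16−2)/6)² = 5.444
te_Roofing = (4 + 4·7 + 16)/6 = 48/6 = 8; σ²_Roofing = ((16−4)/6)² = 4.000
te_Electrical rough-in = (9 + 4·12 + 15)/6 = 72/6 = 12; σ²_Electrical rough-in = ((15−9)/6)² = 1.000
te_Plumbing rough-in = (1 + 4·3 + 5)/6 = 18/6 = 3; σ²_Plumbing rough-in = ((5−1)/6)² = 0.444
te_HVAC install = (1 + 4·4 + 19)/6 = 36/6 = 6; σ²_HVAC install = ((19−1)/6)² = 9.000
te_Insulation = (6 + 4·7 + 8)/6 = 42/6 = 7; σ²_Insulation = ((8−6)/6)² = 0.111
te_Drywall = (6 + 4·7 + 8)/6 = 42/6 = 7; σ²_Drywall = ((8−6)/6)² = 0.111
te_Painting = (1 + 4·2 + 9)/6 = 18/6 = 3; σ²_Painting = ((9−1)/6)² = 1.778
te_Flooring = (7 + 4·12 + 17)/6 = 72/6 = 12; σ²_Flooring = ((17−7)/6)² = 2.778

Forward pass:
ES_Framing = 0; EF_Framing = 5
ES_Roofing = 0; EF_Roofing = 8
ES_Electrical rough-in = 5; EF_Electrical rough-in = 5+12 = 17
ES_Plumbing rough-in = max(EF_Framing=5, EF_Roofing=8) = 8; EF_Plumbing rough-in = 8+3 = 11
ES_HVAC install = max(EF_Framing=5, EF_Roofing=8) = 8; EF_HVAC install = 8+6 = 14
ES_Insulation = 17; EF_Insulation = 17+7 = 24
ES_Drywall = max(EF_Roofing=8, EF_Plumbing rough-in=11) = 11; EF_Drywall = 11+7 = 18
ES_Painting = max(EF_Framing=5, EF_Electrical rough-in=17) = 17; EF_Painting = 17+3 = 20
ES_Flooring = max(EF_Roofing=8, EF_HVAC install=14, EF_Insulation=24, EF_Drywall=18, EF_Painting=20) = 24; EF_Flooring = 24+12 = 36
Expected project duration μ = 36 days. Critical path: Framing → Electrical rough-in → Insulation → Flooring.

Variance along critical path = 5.444 + 1.000 + 0.111 + 2.778 = 9.333; σ = 3.055 days.
D = μ + z·σ = 36 + 2.326·3.055 = 43.1 days

43.1 days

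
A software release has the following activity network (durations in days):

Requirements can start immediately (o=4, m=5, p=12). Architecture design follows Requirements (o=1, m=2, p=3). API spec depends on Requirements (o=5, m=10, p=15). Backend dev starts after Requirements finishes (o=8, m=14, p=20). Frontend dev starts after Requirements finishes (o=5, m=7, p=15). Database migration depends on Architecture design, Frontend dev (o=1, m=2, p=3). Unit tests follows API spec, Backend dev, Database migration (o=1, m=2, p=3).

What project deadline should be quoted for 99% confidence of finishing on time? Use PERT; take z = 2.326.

27.6 days

te_Requirements = (4 + 4·5 + 12)/6 = 36/6 = 6; σ²_Requirements = ((12−4)/6)² = 1.778
te_Architecture design = (1 + 4·2 + 3)/6 = 12/6 = 2; σ²_Architecture design = ((3−1)/6)² = 0.111
te_API spec = (5 + 4·10 + 15)/6 = 60/6 = 10; σ²_API spec = ((15−5)/6)² = 2.778
te_Backend dev = (8 + 4·14 + 20)/6 = 84/6 = 14; σ²_Backend dev = ((20−8)/6)² = 4.000
te_Frontend dev = (5 + 4·7 + 15)/6 = 48/6 = 8; σ²_Frontend dev = ((15−5)/6)² = 2.778
te_Database migration = (1 + 4·2 + 3)/6 = 12/6 = 2; σ²_Database migration = ((3−1)/6)² = 0.111
te_Unit tests = (1 + 4·2 + 3)/6 = 12/6 = 2; σ²_Unit tests = ((3−1)/6)² = 0.111

Forward pass:
ES_Requirements = 0; EF_Requirements = 6
ES_Architecture design = 6; EF_Architecture design = 6+2 = 8
ES_API spec = 6; EF_API spec = 6+10 = 16
ES_Backend dev = 6; EF_Backend dev = 6+14 = 20
ES_Frontend dev = 6; EF_Frontend dev = 6+8 = 14
ES_Database migration = max(EF_Architecture design=8, EF_Frontend dev=14) = 14; EF_Database migration = 14+2 = 16
ES_Unit tests = max(EF_API spec=16, EF_Backend dev=20, EF_Database migration=16) = 20; EF_Unit tests = 20+2 = 22
Expected project duration μ = 22 days. Critical path: Requirements → Backend dev → Unit tests.

Variance along critical path = 1.778 + 4.000 + 0.111 = 5.889; σ = 2.427 days.
D = μ + z·σ = 22 + 2.326·2.427 = 27.6 days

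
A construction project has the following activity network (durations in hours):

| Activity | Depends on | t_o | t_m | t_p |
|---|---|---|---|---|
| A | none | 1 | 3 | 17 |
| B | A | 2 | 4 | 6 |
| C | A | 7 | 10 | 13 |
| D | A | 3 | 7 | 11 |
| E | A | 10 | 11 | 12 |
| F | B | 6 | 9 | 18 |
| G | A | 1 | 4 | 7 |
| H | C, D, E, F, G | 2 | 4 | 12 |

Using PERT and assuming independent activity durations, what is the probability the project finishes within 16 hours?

te_A = (1 + 4·3 + 17)/6 = 30/6 = 5; σ²_A = ((17−1)/6)² = 7.111
te_B = (2 + 4·4 + 6)/6 = 24/6 = 4; σ²_B = ((6−2)/6)² = 0.444
te_C = (7 + 4·10 + 13)/6 = 60/6 = 10; σ²_C = ((13−7)/6)² = 1.000
te_D = (3 + 4·7 + 11)/6 = 42/6 = 7; σ²_D = ((11−3)/6)² = 1.778
te_E = (10 + 4·11 + 12)/6 = 66/6 = 11; σ²_E = ((12−10)/6)² = 0.111
te_F = (6 + 4·9 + 18)/6 = 60/6 = 10; σ²_F = ((18−6)/6)² = 4.000
te_G = (1 + 4·4 + 7)/6 = 24/6 = 4; σ²_G = ((7−1)/6)² = 1.000
te_H = (2 + 4·4 + 12)/6 = 30/6 = 5; σ²_H = ((12−2)/6)² = 2.778

Forward pass:
ES_A = 0; EF_A = 5
ES_B = 5; EF_B = 5+4 = 9
ES_C = 5; EF_C = 5+10 = 15
ES_D = 5; EF_D = 5+7 = 12
ES_E = 5; EF_E = 5+11 = 16
ES_F = 9; EF_F = 9+10 = 19
ES_G = 5; EF_G = 5+4 = 9
ES_H = max(EF_C=15, EF_D=12, EF_E=16, EF_F=19, EF_G=9) = 19; EF_H = 19+5 = 24
Expected project duration μ = 24 hours. Critical path: A → B → F → H.

Variance along critical path = 7.111 + 0.444 + 4.000 + 2.778 = 14.333; σ = √14.333 = 3.786 hours.
Z = (16 − 24) / 3.786 = -2.113
P(T ≤ 16) = Φ(-2.113) ≈ 0.017

0.017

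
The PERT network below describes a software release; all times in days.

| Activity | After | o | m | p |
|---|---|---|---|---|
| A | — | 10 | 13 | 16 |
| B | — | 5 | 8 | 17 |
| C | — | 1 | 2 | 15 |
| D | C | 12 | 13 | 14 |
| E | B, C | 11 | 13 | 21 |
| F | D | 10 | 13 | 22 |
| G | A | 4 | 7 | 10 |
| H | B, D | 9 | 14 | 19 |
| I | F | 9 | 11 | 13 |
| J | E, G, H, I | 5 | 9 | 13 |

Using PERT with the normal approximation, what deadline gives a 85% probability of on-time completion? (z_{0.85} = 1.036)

te_A = (10 + 4·13 + 16)/6 = 78/6 = 13; σ²_A = ((16−10)/6)² = 1.000
te_B = (5 + 4·8 + 17)/6 = 54/6 = 9; σ²_B = ((17−5)/6)² = 4.000
te_C = (1 + 4·2 + 15)/6 = 24/6 = 4; σ²_C = ((15−1)/6)² = 5.444
te_D = (12 + 4·13 + 14)/6 = 78/6 = 13; σ²_D = ((14−12)/6)² = 0.111
te_E = (11 + 4·13 + 21)/6 = 84/6 = 14; σ²_E = ((21−11)/6)² = 2.778
te_F = (10 + 4·13 + 22)/6 = 84/6 = 14; σ²_F = ((22−10)/6)² = 4.000
te_G = (4 + 4·7 + 10)/6 = 42/6 = 7; σ²_G = ((10−4)/6)² = 1.000
te_H = (9 + 4·14 + 19)/6 = 84/6 = 14; σ²_H = ((19−9)/6)² = 2.778
te_I = (9 + 4·11 + 13)/6 = 66/6 = 11; σ²_I = ((13−9)/6)² = 0.444
te_J = (5 + 4·9 + 13)/6 = 54/6 = 9; σ²_J = ((13−5)/6)² = 1.778

Forward pass:
ES_A = 0; EF_A = 13
ES_B = 0; EF_B = 9
ES_C = 0; EF_C = 4
ES_D = 4; EF_D = 4+13 = 17
ES_E = max(EF_B=9, EF_C=4) = 9; EF_E = 9+14 = 23
ES_F = 17; EF_F = 17+14 = 31
ES_G = 13; EF_G = 13+7 = 20
ES_H = max(EF_B=9, EF_D=17) = 17; EF_H = 17+14 = 31
ES_I = 31; EF_I = 31+11 = 42
ES_J = max(EF_E=23, EF_G=20, EF_H=31, EF_I=42) = 42; EF_J = 42+9 = 51
Expected project duration μ = 51 days. Critical path: C → D → F → I → J.

Variance along critical path = 5.444 + 0.111 + 4.000 + 0.444 + 1.778 = 11.778; σ = 3.432 days.
D = μ + z·σ = 51 + 1.036·3.432 = 54.6 days

54.6 days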